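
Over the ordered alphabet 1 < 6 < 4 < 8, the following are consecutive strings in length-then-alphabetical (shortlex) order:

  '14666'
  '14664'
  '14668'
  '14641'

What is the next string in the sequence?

Find the rightmost character of 14641 below 8, bump it to the next letter, and reset everything to its right to 1.

14646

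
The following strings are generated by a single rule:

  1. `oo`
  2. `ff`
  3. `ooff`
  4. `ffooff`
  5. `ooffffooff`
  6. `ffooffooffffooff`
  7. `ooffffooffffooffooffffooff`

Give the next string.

ffooffooffffooffooffffooffffooffooffffooff

From term 3 onward, concatenate the second-to-last term with the last: oo·ff = ooff, ff·ooff = ffooff, …
So term 8 is ffooffooffffooff·ooffffooffffooffooffffooff.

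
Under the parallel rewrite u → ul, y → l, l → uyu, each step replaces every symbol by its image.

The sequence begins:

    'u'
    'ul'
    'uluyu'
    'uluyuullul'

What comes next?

Rewriting each symbol of uluyuullul: u→ul, l→uyu, u→ul, y→l, u→ul, u→ul, l→uyu, l→uyu, u→ul, l→uyu, which concatenates to ul uyu ul l ul ul uyu uyu ul uyu.

uluyuullululuyuuyuuluyu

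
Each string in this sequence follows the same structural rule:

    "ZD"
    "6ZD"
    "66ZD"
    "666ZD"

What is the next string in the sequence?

The strings grow by a fixed prefix 6 each time.
Applying this once more to 666ZD:

6666ZD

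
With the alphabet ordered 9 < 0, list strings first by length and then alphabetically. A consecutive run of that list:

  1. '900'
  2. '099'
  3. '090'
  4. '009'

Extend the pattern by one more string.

The successor of 009 increments the rightmost position that isn't already 0 and resets every position after it to 9.

000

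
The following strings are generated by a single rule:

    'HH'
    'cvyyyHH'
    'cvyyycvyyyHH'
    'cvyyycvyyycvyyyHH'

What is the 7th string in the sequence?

Every step adds cvyyy at the front: s(k+1) = cvyyy·s(k).
From cvyyycvyyycvyyyHH, 3 further steps: cvyyycvyyycvyyyHH → cvyyycvyyycvyyycvyyyHH → cvyyycvyyycvyyycvyyycvyyyHH → (answer).

cvyyycvyyycvyyycvyyycvyyycvyyyHH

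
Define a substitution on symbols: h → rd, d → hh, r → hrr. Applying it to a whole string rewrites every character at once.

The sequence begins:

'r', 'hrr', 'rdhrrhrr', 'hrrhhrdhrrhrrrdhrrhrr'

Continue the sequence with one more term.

rdhrrhrrrdrdhrrhhrdhrrhrrrdhrrhrrhrrhhrdhrrhrrrdhrrhrr

φ(hrrhhrdhrrhrrrdhrrhrr) expands symbol-by-symbol to rd hrr hrr rd rd hrr hh rd hrr hrr rd hrr hrr hrr hh rd hrr hrr rd hrr hrr; joining the 21 pieces gives the next term.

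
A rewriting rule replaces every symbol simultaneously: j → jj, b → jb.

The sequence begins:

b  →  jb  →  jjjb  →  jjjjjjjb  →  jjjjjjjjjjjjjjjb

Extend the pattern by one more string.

jjjjjjjjjjjjjjjjjjjjjjjjjjjjjjjb

Replace each of the 16 characters of jjjjjjjjjjjjjjjb in place — jj jj jj jj jj jj jj jj jj jj jj jj jj jj jj jb — and concatenate.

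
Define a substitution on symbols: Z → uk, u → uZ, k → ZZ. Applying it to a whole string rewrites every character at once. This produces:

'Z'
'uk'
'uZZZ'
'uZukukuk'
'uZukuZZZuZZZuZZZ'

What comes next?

φ(uZukuZZZuZZZuZZZ) expands symbol-by-symbol to uZ uk uZ ZZ uZ uk uk uk uZ uk uk uk uZ uk uk uk; joining the 16 pieces gives the next term.

uZukuZZZuZukukukuZukukukuZukukuk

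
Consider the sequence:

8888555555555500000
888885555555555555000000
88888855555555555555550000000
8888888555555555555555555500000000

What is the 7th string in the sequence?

Each string has the form 8^{n+1} 5^{3n+1} 0^{n+2}, where the shown terms are n = 3, 4, 5, 6.
Setting n = 9 gives 10, 28, 11 characters in each block.

8888888888555555555555555555555555555500000000000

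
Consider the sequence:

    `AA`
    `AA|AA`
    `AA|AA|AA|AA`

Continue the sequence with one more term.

Each string is two copies of the previous one joined by '|'.
Doubling AA|AA|AA|AA with '|' between the halves:

AA|AA|AA|AA|AA|AA|AA|AA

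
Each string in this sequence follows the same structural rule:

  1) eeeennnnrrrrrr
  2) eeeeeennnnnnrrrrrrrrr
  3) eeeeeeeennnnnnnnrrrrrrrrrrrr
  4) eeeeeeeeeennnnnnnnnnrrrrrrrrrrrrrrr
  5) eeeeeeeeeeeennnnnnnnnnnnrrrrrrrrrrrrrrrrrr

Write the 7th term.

Each string has the form e^{2n} n^{2n} r^{3n}, where the shown terms are n = 2, 3, 4, 5, 6.
Setting n = 8 gives 16, 16, 24 characters in each block.

eeeeeeeeeeeeeeeennnnnnnnnnnnnnnnrrrrrrrrrrrrrrrrrrrrrrrr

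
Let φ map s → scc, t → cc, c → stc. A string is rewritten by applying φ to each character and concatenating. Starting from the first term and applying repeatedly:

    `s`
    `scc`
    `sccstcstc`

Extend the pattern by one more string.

sccstcstcsccccstcsccccstc

Rewriting each symbol of sccstcstc: s→scc, c→stc, c→stc, s→scc, t→cc, c→stc, s→scc, t→cc, c→stc, which concatenates to scc stc stc scc cc stc scc cc stc.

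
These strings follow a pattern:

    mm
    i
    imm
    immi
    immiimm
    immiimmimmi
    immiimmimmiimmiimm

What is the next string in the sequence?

From term 3 onward, concatenate the last term with the second-to-last: i·mm = imm, imm·i = immi, …
So term 8 is immiimmimmiimmiimm·immiimmimmi.

immiimmimmiimmiimmimmiimmimmi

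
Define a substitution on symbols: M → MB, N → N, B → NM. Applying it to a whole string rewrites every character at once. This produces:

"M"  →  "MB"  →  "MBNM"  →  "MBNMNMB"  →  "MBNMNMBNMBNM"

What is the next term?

Expanding MBNMNMBNMBNM: M→MB, B→NM, N→N, M→MB, N→N, M→MB, B→NM, N→N, M→MB, B→NM, N→N, M→MB. Concatenated: MB NM N MB N MB NM N MB NM N MB.

MBNMNMBNMBNMNMBNMNMB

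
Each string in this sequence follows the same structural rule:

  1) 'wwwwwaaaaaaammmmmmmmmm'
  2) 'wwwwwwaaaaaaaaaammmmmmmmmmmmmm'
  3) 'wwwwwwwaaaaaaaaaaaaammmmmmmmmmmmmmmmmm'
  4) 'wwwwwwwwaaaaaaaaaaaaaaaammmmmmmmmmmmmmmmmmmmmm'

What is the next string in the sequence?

Reading off run lengths: w runs 5, 6, 7, 8; a runs 7, 10, 13, 16; m runs 10, 14, 18, 22 — each is linear in n, where the shown terms are n = 2, 3, 4, 5.
Setting n = 6 gives 9, 19, 26 characters in each block.

wwwwwwwwwaaaaaaaaaaaaaaaaaaammmmmmmmmmmmmmmmmmmmmmmmmm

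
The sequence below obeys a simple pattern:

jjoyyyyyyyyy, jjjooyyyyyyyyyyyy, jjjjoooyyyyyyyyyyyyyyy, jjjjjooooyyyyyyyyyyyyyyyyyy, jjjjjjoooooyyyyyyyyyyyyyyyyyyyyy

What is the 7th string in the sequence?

The n-th term is n j's then n-1 o's then 3n+3 y's, where the shown terms are n = 2, 3, 4, 5, 6.
Setting n = 8 gives 8, 7, 27 characters in each block.

jjjjjjjjoooooooyyyyyyyyyyyyyyyyyyyyyyyyyyy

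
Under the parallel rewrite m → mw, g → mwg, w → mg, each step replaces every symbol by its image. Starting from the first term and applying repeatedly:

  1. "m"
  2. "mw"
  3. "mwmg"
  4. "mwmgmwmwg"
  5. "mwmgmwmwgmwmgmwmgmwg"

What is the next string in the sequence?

Applying the rule to each of the 20 symbols of mwmgmwmwgmwmgmwmgmwg gives the pieces mw mg mw mwg mw mg mw mg mwg mw mg mw mwg mw mg mw mwg mw mg mwg, which concatenate to the answer.

mwmgmwmwgmwmgmwmgmwgmwmgmwmwgmwmgmwmwgmwmgmwg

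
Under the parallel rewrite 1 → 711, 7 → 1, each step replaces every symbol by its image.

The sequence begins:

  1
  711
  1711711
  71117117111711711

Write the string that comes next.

Rewriting the 17 symbols of 71117117111711711 one by one yields 1 711 711 711 1 711 711 1 711 711 711 1 711 711 1 711 711; concatenated:

17117117111711711171171171117117111711711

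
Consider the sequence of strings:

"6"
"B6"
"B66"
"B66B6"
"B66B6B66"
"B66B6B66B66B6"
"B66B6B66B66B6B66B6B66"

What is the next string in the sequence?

B66B6B66B66B6B66B6B66B66B6B66B66B6

Each term (from the third on) is the previous term followed by the one before it: term 3 = B6·6 = B66.
The next term joins B66B6B66B66B6B66B6B66 and B66B6B66B66B6.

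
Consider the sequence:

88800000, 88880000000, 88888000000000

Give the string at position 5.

88888880000000000000

Term n consists of n+1 8's, followed by 2n+1 0's, where the shown terms are n = 2, 3, 4.
For term 5, n = 6, so the run lengths are 7, 13.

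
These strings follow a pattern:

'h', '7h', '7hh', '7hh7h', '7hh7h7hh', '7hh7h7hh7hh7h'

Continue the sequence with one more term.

7hh7h7hh7hh7h7hh7h7hh

From term 3 onward, concatenate the last term with the second-to-last: 7h·h = 7hh, 7hh·7h = 7hh7h, …
Continuing: 7hh7h7hh7hh7h · 7hh7h7hh gives term 7.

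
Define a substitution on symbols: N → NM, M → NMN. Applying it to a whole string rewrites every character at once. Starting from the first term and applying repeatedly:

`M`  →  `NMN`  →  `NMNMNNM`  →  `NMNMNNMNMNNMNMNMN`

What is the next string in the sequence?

NMNMNNMNMNNMNMNMNNMNMNNMNMNMNNMNMNNMNMNNM

Applying the rule to each of the 17 symbols of NMNMNNMNMNNMNMNMN gives the pieces NM NMN NM NMN NM NM NMN NM NMN NM NM NMN NM NMN NM NMN NM, which concatenate to the answer.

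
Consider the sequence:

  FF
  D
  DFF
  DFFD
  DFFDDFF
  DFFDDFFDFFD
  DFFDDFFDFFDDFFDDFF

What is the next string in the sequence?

DFFDDFFDFFDDFFDDFFDFFDDFFDFFD

This is a Fibonacci-style word recurrence s(k) = s(k−1)·s(k−2): e.g. D·FF = DFF.
So term 8 is DFFDDFFDFFDDFFDDFF·DFFDDFFDFFD.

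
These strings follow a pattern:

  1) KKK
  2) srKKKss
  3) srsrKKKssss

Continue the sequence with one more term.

Each term wraps the previous one in sr on the left and ss on the right.
Applying this once more to srsrKKKssss:

srsrsrKKKssssss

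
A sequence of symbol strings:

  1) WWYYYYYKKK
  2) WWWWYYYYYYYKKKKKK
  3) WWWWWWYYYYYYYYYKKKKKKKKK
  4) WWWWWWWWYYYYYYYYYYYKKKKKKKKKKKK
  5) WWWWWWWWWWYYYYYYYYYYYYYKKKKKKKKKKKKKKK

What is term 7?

WWWWWWWWWWWWWWYYYYYYYYYYYYYYYYYKKKKKKKKKKKKKKKKKKKKK

Each string has the form W^{2n} Y^{2n+3} K^{3n} (n = 1, 2, …).
At n = 7 the blocks have lengths 14, 17, 21.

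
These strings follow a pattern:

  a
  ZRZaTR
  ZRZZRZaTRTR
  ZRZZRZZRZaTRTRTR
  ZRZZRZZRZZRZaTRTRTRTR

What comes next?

Every step adds ZRZ to the front and TR to the end of the previous string.
Applying this once more to ZRZZRZZRZZRZaTRTRTRTR:

ZRZZRZZRZZRZZRZaTRTRTRTRTR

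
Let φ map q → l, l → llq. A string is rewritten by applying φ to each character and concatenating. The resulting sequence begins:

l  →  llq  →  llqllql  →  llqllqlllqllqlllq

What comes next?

llqllqlllqllqlllqllqllqlllqllqlllqllqllql

φ(llqllqlllqllqlllq) expands symbol-by-symbol to llq llq l llq llq l llq llq llq l llq llq l llq llq llq l; joining the 17 pieces gives the next term.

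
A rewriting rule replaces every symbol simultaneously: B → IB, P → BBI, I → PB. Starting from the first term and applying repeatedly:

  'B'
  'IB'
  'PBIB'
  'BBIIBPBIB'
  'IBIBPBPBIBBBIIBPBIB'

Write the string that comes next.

Rewriting the 19 symbols of IBIBPBPBIBBBIIBPBIB one by one yields PB IB PB IB BBI IB BBI IB PB IB IB IB PB PB IB BBI IB PB IB; concatenated:

PBIBPBIBBBIIBBBIIBPBIBIBIBPBPBIBBBIIBPBIB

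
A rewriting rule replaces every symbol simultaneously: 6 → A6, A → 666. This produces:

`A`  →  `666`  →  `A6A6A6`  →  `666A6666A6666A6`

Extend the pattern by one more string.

Rewriting the 15 symbols of 666A6666A6666A6 one by one yields A6 A6 A6 666 A6 A6 A6 A6 666 A6 A6 A6 A6 666 A6; concatenated:

A6A6A6666A6A6A6A6666A6A6A6A6666A6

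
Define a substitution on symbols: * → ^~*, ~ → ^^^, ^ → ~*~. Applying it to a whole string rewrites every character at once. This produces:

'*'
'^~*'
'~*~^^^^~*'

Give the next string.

^^^^~*^^^~*~~*~~*~~*~^^^^~*

Expanding ~*~^^^^~*: ~→^^^, *→^~*, ~→^^^, ^→~*~, ^→~*~, ^→~*~, ^→~*~, ~→^^^, *→^~*. Concatenated: ^^^ ^~* ^^^ ~*~ ~*~ ~*~ ~*~ ^^^ ^~*.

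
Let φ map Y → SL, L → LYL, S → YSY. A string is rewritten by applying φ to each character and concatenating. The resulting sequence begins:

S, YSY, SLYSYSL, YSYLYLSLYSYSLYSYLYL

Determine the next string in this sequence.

φ(YSYLYLSLYSYSLYSYLYL) expands symbol-by-symbol to SL YSY SL LYL SL LYL YSY LYL SL YSY SL YSY LYL SL YSY SL LYL SL LYL; joining the 19 pieces gives the next term.

SLYSYSLLYLSLLYLYSYLYLSLYSYSLYSYLYLSLYSYSLLYLSLLYL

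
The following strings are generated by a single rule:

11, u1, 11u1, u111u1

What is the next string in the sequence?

Each term (from the third on) is the two preceding terms concatenated in order: term 3 = 11·u1 = 11u1.
So term 5 is 11u1·u111u1.

11u1u111u1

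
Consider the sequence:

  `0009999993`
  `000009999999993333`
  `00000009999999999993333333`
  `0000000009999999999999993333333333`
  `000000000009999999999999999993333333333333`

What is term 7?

The n-th term is 2n+1 0's then 3n+3 9's then 3n-2 3's (n = 1, 2, …).
For term 7, n = 7, so the run lengths are 15, 24, 19.

0000000000000009999999999999999999999993333333333333333333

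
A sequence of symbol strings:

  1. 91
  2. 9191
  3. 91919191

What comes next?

9191919191919191

s(k+1) = s(k)·s(k) — each term doubles the last.
So the next term is two copies of 91919191.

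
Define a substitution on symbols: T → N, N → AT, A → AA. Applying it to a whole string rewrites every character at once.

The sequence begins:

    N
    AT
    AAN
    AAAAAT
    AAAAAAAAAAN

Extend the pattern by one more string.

AAAAAAAAAAAAAAAAAAAAAT

Expanding AAAAAAAAAAN: A→AA, A→AA, A→AA, A→AA, A→AA, A→AA, A→AA, A→AA, A→AA, A→AA, N→AT. Concatenated: AA AA AA AA AA AA AA AA AA AA AT.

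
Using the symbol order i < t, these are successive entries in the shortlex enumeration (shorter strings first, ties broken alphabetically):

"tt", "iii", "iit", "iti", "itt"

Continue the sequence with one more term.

Treat itt as a base-2 numeral over the given alphabet and add one, carrying through any trailing t's.

tii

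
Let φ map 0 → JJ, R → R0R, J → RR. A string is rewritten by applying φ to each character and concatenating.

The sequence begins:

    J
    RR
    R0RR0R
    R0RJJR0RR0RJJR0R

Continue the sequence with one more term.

Rewriting the 16 symbols of R0RJJR0RR0RJJR0R one by one yields R0R JJ R0R RR RR R0R JJ R0R R0R JJ R0R RR RR R0R JJ R0R; concatenated:

R0RJJR0RRRRRR0RJJR0RR0RJJR0RRRRRR0RJJR0R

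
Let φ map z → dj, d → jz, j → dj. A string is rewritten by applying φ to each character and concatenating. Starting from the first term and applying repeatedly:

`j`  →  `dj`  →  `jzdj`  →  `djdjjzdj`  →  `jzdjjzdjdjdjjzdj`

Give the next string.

djdjjzdjdjdjjzdjjzdjjzdjdjdjjzdj

φ(jzdjjzdjdjdjjzdj) expands symbol-by-symbol to dj dj jz dj dj dj jz dj jz dj jz dj dj dj jz dj; joining the 16 pieces gives the next term.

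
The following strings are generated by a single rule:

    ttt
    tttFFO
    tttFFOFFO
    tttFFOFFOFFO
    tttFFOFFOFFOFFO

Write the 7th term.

tttFFOFFOFFOFFOFFOFFO

The strings grow by a fixed suffix FFO each time.
From tttFFOFFOFFOFFO, 2 further steps: tttFFOFFOFFOFFO → tttFFOFFOFFOFFOFFO → (answer).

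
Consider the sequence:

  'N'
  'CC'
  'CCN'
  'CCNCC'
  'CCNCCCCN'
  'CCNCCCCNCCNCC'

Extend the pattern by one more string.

Each term (from the third on) is the previous term followed by the one before it: term 3 = CC·N = CCN.
So term 7 is CCNCCCCNCCNCC·CCNCCCCN.

CCNCCCCNCCNCCCCNCCCCN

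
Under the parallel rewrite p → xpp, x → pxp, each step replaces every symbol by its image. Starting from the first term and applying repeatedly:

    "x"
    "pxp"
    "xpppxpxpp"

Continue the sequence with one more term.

pxpxppxppxpppxpxpppxpxppxpp

Rewriting each symbol of xpppxpxpp: x→pxp, p→xpp, p→xpp, p→xpp, x→pxp, p→xpp, x→pxp, p→xpp, p→xpp, which concatenates to pxp xpp xpp xpp pxp xpp pxp xpp xpp.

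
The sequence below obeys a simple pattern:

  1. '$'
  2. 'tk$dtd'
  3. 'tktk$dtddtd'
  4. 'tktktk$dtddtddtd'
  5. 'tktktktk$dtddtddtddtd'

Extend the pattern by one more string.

Each term wraps the previous one in tk on the left and dtd on the right.
So the next term is tk·tktktktk$dtddtddtddtd·dtd.

tktktktktk$dtddtddtddtddtd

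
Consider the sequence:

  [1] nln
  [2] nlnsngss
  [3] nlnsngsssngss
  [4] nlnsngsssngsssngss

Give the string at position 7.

nlnsngsssngsssngsssngsssngsssngss

The strings grow by a fixed suffix sngss each time.
From nlnsngsssngsssngss, 3 further steps: nlnsngsssngsssngss → nlnsngsssngsssngsssngss → nlnsngsssngsssngsssngsssngss → (answer).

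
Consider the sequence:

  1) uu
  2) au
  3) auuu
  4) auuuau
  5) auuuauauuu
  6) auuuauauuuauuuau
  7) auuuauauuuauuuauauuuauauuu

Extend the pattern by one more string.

auuuauauuuauuuauauuuauauuuauuuauauuuauuuau

Each term (from the third on) is the previous term followed by the one before it: term 3 = au·uu = auuu.
Continuing: auuuauauuuauuuauauuuauauuu · auuuauauuuauuuau gives term 8.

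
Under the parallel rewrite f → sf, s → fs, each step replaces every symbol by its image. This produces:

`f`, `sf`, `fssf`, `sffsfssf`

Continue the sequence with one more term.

Apply φ to sffsfssf symbol by symbol: s→fs, f→sf, f→sf, s→fs, f→sf, s→fs, s→fs, f→sf; joined: fs sf sf fs sf fs fs sf.

fssfsffssffsfssf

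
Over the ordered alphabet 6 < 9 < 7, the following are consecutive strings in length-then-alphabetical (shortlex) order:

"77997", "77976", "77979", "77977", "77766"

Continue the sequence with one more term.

77769

Find the rightmost character of 77766 below 7, bump it to the next letter, and reset everything to its right to 6.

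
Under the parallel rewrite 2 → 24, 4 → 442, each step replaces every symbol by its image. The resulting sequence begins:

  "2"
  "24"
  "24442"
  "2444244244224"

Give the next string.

2444244244224442442244424422424442

Applying the rule to each of the 13 symbols of 2444244244224 gives the pieces 24 442 442 442 24 442 442 24 442 442 24 24 442, which concatenate to the answer.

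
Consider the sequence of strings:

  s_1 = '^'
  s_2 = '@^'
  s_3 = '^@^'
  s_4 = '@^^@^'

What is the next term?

^@^@^^@^

Each term (from the third on) is the two preceding terms concatenated in order: term 3 = ^·@^ = ^@^.
Continuing: ^@^ · @^^@^ gives term 5.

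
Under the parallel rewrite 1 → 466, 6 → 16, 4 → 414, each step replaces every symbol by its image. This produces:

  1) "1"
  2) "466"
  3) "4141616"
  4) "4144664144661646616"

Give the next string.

Replace each of the 19 characters of 4144664144661646616 in place — 414 466 414 414 16 16 414 466 414 414 16 16 466 16 414 16 16 466 16 — and concatenate.

4144664144141616414466414414161646616414161646616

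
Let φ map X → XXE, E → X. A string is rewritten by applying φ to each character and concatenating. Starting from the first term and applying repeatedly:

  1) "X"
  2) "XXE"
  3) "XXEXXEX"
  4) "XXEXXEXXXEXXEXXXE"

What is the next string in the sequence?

Applying the rule to each of the 17 symbols of XXEXXEXXXEXXEXXXE gives the pieces XXE XXE X XXE XXE X XXE XXE XXE X XXE XXE X XXE XXE XXE X, which concatenate to the answer.

XXEXXEXXXEXXEXXXEXXEXXEXXXEXXEXXXEXXEXXEX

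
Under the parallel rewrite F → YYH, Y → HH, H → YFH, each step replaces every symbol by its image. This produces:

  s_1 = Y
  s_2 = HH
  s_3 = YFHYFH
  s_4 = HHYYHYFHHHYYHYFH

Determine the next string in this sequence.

φ(HHYYHYFHHHYYHYFH) expands symbol-by-symbol to YFH YFH HH HH YFH HH YYH YFH YFH YFH HH HH YFH HH YYH YFH; joining the 16 pieces gives the next term.

YFHYFHHHHHYFHHHYYHYFHYFHYFHHHHHYFHHHYYHYFH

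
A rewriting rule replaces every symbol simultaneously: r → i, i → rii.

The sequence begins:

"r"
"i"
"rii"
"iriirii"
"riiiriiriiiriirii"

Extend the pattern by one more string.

iriiriiriiiriiriiiriiriiriiiriiriiiriirii

Replace each of the 17 characters of riiiriiriiiriirii in place — i rii rii rii i rii rii i rii rii rii i rii rii i rii rii — and concatenate.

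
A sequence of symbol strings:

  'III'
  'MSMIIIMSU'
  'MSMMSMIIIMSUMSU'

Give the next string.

Every step adds MSM to the front and MSU to the end of the previous string.
Applying this once more to MSMMSMIIIMSUMSU:

MSMMSMMSMIIIMSUMSUMSU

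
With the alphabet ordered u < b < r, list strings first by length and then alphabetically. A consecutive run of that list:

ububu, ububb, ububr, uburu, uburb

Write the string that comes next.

uburr

Treat uburb as a base-3 numeral over the given alphabet and add one, carrying through any trailing r's.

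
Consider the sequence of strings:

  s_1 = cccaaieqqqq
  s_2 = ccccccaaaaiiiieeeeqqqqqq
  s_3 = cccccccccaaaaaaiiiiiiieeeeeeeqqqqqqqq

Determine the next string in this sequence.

ccccccccccccaaaaaaaaiiiiiiiiiieeeeeeeeeeqqqqqqqqqq

The n-th term is 3n c's then 2n a's then 3n-2 i's then 3n-2 e's then 2n+2 q's (n = 1, 2, …).
Setting n = 4 gives 12, 8, 10, 10, 10 characters in each block.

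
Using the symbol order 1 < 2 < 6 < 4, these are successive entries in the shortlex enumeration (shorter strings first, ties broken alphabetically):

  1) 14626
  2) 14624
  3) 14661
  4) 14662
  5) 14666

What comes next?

14664

Treat 14666 as a base-4 numeral over the given alphabet and add one, carrying through any trailing 4's.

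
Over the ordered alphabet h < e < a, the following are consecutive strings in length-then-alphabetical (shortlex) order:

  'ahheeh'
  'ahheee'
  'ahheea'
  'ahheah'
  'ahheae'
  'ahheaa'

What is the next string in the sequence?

Treat ahheaa as a base-3 numeral over the given alphabet and add one, carrying through any trailing a's.

ahhahh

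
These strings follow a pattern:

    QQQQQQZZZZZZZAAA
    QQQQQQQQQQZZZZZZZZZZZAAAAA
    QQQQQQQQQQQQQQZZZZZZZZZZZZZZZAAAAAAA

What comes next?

The n-th term is 4n+2 Q's then 4n+3 Z's then 2n+1 A's (n = 1, 2, …).
For the next term, n = 4, so the run lengths are 18, 19, 9.

QQQQQQQQQQQQQQQQQQZZZZZZZZZZZZZZZZZZZAAAAAAAAA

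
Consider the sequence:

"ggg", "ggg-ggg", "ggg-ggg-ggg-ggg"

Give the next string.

ggg-ggg-ggg-ggg-ggg-ggg-ggg-ggg

Each string is two copies of the previous one joined by '-'.
So the next term is two copies of ggg-ggg-ggg-ggg with '-' between the halves.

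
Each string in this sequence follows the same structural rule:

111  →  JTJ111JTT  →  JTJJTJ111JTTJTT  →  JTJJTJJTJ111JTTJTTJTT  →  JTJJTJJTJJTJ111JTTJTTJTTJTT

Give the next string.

JTJJTJJTJJTJJTJ111JTTJTTJTTJTTJTT

s(k+1) = JTJ·s(k)·JTT, so each term gains JTJ as a prefix and JTT as a suffix.
So the next term is JTJ·JTJJTJJTJJTJ111JTTJTTJTTJTT·JTT.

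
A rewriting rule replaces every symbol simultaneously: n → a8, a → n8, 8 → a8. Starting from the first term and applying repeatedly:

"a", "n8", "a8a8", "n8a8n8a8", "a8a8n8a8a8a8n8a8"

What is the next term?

Rewriting the 16 symbols of a8a8n8a8a8a8n8a8 one by one yields n8 a8 n8 a8 a8 a8 n8 a8 n8 a8 n8 a8 a8 a8 n8 a8; concatenated:

n8a8n8a8a8a8n8a8n8a8n8a8a8a8n8a8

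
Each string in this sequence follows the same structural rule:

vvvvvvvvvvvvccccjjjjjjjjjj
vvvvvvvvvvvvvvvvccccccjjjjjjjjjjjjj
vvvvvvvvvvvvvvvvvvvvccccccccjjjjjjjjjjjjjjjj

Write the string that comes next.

Each string has the form v^{4n} c^{2n-2} j^{3n+1}, where the shown terms are n = 3, 4, 5.
Setting n = 6 gives 24, 10, 19 characters in each block.

vvvvvvvvvvvvvvvvvvvvvvvvccccccccccjjjjjjjjjjjjjjjjjjj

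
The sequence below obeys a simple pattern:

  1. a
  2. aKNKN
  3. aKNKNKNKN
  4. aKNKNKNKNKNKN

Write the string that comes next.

aKNKNKNKNKNKNKNKN

Each term is the previous one with KNKN appended.
One more step from aKNKNKNKNKNKN gives the answer.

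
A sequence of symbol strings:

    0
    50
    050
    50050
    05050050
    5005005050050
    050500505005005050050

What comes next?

This is a Fibonacci-style word recurrence s(k) = s(k−2)·s(k−1): e.g. 0·50 = 050.
The next term joins 5005005050050 and 050500505005005050050.

5005005050050050500505005005050050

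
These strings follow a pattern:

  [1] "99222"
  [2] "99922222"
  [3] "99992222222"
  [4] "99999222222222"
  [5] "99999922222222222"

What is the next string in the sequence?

99999992222222222222

Term n consists of n 9's, followed by 2n-1 2's, where the shown terms are n = 2, 3, 4, 5, 6.
Setting n = 7 gives 7, 13 characters in each block.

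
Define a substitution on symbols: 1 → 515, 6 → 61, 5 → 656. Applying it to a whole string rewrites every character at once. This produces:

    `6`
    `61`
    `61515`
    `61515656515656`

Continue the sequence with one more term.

Rewriting the 14 symbols of 61515656515656 one by one yields 61 515 656 515 656 61 656 61 656 515 656 61 656 61; concatenated:

6151565651565661656616565156566165661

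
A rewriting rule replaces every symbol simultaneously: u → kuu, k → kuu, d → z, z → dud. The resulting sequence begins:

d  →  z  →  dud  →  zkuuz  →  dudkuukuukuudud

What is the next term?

zkuuzkuukuukuukuukuukuukuukuukuuzkuuz

Replace each of the 15 characters of dudkuukuukuudud in place — z kuu z kuu kuu kuu kuu kuu kuu kuu kuu kuu z kuu z — and concatenate.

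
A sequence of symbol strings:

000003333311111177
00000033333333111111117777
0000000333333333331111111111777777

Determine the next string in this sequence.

Each string has the form 0^{n+3} 3^{3n-1} 1^{2n+2} 7^{2n-2}, where the shown terms are n = 2, 3, 4.
For the next term, n = 5, so the run lengths are 8, 14, 12, 8.

000000003333333333333311111111111177777777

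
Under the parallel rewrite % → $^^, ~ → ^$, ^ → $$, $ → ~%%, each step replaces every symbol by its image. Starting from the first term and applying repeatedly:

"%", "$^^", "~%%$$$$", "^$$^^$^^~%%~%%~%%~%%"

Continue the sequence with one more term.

$$~%%~%%$$$$~%%$$$$^$$^^$^^^$$^^$^^^$$^^$^^^$$^^$^^

Applying the rule to each of the 20 symbols of ^$$^^$^^~%%~%%~%%~%% gives the pieces $$ ~%% ~%% $$ $$ ~%% $$ $$ ^$ $^^ $^^ ^$ $^^ $^^ ^$ $^^ $^^ ^$ $^^ $^^, which concatenate to the answer.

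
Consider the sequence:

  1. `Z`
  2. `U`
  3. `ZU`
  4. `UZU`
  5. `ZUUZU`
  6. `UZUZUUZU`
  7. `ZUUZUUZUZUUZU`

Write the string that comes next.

Each term (from the third on) is the two preceding terms concatenated in order: term 3 = Z·U = ZU.
The next term joins UZUZUUZU and ZUUZUUZUZUUZU.

UZUZUUZUZUUZUUZUZUUZU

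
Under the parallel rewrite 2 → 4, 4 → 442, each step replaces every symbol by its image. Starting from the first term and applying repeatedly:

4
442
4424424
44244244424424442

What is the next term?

Rewriting the 17 symbols of 44244244424424442 one by one yields 442 442 4 442 442 4 442 442 442 4 442 442 4 442 442 442 4; concatenated:

44244244424424442442442444244244424424424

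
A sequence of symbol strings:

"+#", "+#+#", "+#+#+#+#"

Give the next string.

Each string is two copies of the previous one concatenated.
So the next term is two copies of +#+#+#+#.

+#+#+#+#+#+#+#+#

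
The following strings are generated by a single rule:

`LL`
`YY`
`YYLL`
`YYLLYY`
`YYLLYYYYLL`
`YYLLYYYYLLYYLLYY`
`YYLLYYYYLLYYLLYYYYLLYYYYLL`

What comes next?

YYLLYYYYLLYYLLYYYYLLYYYYLLYYLLYYYYLLYYLLYY

From term 3 onward, concatenate the last term with the second-to-last: YY·LL = YYLL, YYLL·YY = YYLLYY, …
The next term joins YYLLYYYYLLYYLLYYYYLLYYYYLL and YYLLYYYYLLYYLLYY.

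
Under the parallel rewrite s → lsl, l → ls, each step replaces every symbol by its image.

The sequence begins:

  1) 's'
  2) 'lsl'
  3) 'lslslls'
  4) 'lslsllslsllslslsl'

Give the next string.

lslsllslsllslslsllslsllslslsllslsllslslls

φ(lslsllslsllslslsl) expands symbol-by-symbol to ls lsl ls lsl ls ls lsl ls lsl ls ls lsl ls lsl ls lsl ls; joining the 17 pieces gives the next term.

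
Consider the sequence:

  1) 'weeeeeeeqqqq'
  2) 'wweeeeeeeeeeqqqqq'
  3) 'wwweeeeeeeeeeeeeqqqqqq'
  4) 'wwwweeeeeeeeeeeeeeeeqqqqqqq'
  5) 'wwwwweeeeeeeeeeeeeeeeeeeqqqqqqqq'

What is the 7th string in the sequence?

The n-th term is n-1 w's then 3n+1 e's then n+2 q's, where the shown terms are n = 2, 3, 4, 5, 6.
For term 7, n = 8, so the run lengths are 7, 25, 10.

wwwwwwweeeeeeeeeeeeeeeeeeeeeeeeeqqqqqqqqqq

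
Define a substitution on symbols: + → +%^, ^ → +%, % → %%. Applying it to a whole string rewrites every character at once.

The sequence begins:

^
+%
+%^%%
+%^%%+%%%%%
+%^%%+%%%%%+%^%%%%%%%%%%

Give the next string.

Rewriting the 24 symbols of +%^%%+%%%%%+%^%%%%%%%%%% one by one yields +%^ %% +% %% %% +%^ %% %% %% %% %% +%^ %% +% %% %% %% %% %% %% %% %% %% %%; concatenated:

+%^%%+%%%%%+%^%%%%%%%%%%+%^%%+%%%%%%%%%%%%%%%%%%%%%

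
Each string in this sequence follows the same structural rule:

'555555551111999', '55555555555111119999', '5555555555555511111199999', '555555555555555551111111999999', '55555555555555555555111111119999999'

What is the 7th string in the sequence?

Each string has the form 5^{3n-1} 1^{n+1} 9^{n}, where the shown terms are n = 3, 4, 5, 6, 7.
At n = 9 the blocks have lengths 26, 10, 9.

555555555555555555555555551111111111999999999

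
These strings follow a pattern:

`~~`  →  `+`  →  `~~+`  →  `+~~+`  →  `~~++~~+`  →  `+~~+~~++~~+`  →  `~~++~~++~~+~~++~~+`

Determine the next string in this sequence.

+~~+~~++~~+~~++~~++~~+~~++~~+

This is a Fibonacci-style word recurrence s(k) = s(k−2)·s(k−1): e.g. ~~·+ = ~~+.
So term 8 is +~~+~~++~~+·~~++~~++~~+~~++~~+.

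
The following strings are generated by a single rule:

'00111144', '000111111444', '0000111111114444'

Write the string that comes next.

00000111111111144444

Each string has the form 0^{n} 1^{2n} 4^{n}, where the shown terms are n = 2, 3, 4.
Setting n = 5 gives 5, 10, 5 characters in each block.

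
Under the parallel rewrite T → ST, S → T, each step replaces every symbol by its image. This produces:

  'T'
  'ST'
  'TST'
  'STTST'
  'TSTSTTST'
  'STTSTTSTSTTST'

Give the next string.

Applying the rule to each of the 13 symbols of STTSTTSTSTTST gives the pieces T ST ST T ST ST T ST T ST ST T ST, which concatenate to the answer.

TSTSTTSTSTTSTTSTSTTST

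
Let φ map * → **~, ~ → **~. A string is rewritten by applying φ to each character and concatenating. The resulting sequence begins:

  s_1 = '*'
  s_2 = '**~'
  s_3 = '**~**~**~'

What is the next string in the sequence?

**~**~**~**~**~**~**~**~**~

Apply φ to **~**~**~ symbol by symbol: *→**~, *→**~, ~→**~, *→**~, *→**~, ~→**~, *→**~, *→**~, ~→**~; joined: **~ **~ **~ **~ **~ **~ **~ **~ **~.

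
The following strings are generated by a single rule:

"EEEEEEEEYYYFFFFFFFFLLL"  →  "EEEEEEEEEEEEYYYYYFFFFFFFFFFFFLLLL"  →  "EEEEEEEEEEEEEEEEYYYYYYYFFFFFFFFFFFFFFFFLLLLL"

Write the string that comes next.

EEEEEEEEEEEEEEEEEEEEYYYYYYYYYFFFFFFFFFFFFFFFFFFFFLLLLLL

Term n consists of 4n E's, followed by 2n-1 Y's, followed by 4n F's, followed by n+1 L's, where the shown terms are n = 2, 3, 4.
At n = 5 the blocks have lengths 20, 9, 20, 6.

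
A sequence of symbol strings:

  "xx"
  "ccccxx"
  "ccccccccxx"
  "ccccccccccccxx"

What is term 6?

Each term is the previous one with cccc prepended.
From ccccccccccccxx, 2 further steps: ccccccccccccxx → ccccccccccccccccxx → (answer).

ccccccccccccccccccccxx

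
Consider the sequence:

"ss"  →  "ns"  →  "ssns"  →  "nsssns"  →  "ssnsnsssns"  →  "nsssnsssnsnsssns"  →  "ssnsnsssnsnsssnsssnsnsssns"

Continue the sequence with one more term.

Each term (from the third on) is the two preceding terms concatenated in order: term 3 = ss·ns = ssns.
The next term joins nsssnsssnsnsssns and ssnsnsssnsnsssnsssnsnsssns.

nsssnsssnsnsssnsssnsnsssnsnsssnsssnsnsssns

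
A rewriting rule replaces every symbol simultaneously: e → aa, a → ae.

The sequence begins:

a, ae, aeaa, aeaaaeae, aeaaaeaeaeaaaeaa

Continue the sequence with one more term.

Rewriting the 16 symbols of aeaaaeaeaeaaaeaa one by one yields ae aa ae ae ae aa ae aa ae aa ae ae ae aa ae ae; concatenated:

aeaaaeaeaeaaaeaaaeaaaeaeaeaaaeae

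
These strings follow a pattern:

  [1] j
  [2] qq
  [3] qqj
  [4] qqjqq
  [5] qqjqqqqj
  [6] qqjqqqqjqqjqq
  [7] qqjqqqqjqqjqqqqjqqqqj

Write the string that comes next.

From term 3 onward, concatenate the last term with the second-to-last: qq·j = qqj, qqj·qq = qqjqq, …
So term 8 is qqjqqqqjqqjqqqqjqqqqj·qqjqqqqjqqjqq.

qqjqqqqjqqjqqqqjqqqqjqqjqqqqjqqjqq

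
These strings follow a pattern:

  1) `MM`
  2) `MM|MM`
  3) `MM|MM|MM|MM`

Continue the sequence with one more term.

Every step duplicates the string with '|' between the halves.
One more doubling of MM|MM|MM|MM gives the answer.

MM|MM|MM|MM|MM|MM|MM|MM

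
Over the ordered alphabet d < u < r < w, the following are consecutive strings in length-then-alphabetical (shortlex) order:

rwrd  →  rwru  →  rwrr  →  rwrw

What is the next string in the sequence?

The successor of rwrw increments the rightmost position that isn't already w and resets every position after it to d.

rwwd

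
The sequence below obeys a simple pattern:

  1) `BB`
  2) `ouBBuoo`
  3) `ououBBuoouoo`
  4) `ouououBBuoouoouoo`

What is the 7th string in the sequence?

ououououououBBuoouoouoouoouoouoo

Each term wraps the previous one in ou on the left and uoo on the right.
From ouououBBuoouoouoo, 3 further steps: ouououBBuoouoouoo → ououououBBuoouoouoouoo → ouououououBBuoouoouoouoouoo → (answer).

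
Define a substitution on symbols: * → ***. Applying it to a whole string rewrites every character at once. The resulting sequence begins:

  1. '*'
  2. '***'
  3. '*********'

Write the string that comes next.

Expanding *********: *→***, *→***, *→***, *→***, *→***, *→***, *→***, *→***, *→***. Concatenated: *** *** *** *** *** *** *** *** ***.

***************************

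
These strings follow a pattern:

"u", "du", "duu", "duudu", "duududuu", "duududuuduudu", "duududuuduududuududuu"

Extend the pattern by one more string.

Each term (from the third on) is the previous term followed by the one before it: term 3 = du·u = duu.
Continuing: duududuuduududuududuu · duududuuduudu gives term 8.

duududuuduududuududuuduududuuduudu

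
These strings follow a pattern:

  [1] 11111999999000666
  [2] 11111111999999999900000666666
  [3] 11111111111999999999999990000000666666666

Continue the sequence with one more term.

Each string has the form 1^{3n+2} 9^{4n+2} 0^{2n+1} 6^{3n} (n = 1, 2, …).
At n = 4 the blocks have lengths 14, 18, 9, 12.

11111111111111999999999999999999000000000666666666666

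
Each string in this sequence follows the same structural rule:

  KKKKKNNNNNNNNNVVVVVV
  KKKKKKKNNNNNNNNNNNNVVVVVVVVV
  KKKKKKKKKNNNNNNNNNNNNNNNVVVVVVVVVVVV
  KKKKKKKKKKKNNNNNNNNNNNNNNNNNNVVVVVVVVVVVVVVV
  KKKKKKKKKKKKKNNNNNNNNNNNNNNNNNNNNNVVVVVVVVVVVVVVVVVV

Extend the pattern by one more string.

KKKKKKKKKKKKKKKNNNNNNNNNNNNNNNNNNNNNNNNVVVVVVVVVVVVVVVVVVVVV

Term n consists of 2n+1 K's, followed by 3n+3 N's, followed by 3n V's, where the shown terms are n = 2, 3, 4, 5, 6.
At n = 7 the blocks have lengths 15, 24, 21.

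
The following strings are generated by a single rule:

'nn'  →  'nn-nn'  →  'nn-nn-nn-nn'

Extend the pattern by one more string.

Each string is two copies of the previous one joined by '-'.
Doubling nn-nn-nn-nn with '-' between the halves:

nn-nn-nn-nn-nn-nn-nn-nn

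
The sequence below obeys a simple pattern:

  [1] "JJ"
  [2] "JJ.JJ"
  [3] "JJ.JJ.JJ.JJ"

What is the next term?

Every step duplicates the string with '.' between the halves.
So the next term is two copies of JJ.JJ.JJ.JJ with '.' between the halves.

JJ.JJ.JJ.JJ.JJ.JJ.JJ.JJ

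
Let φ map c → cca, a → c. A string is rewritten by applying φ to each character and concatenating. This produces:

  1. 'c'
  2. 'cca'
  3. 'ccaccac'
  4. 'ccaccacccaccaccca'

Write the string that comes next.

Rewriting the 17 symbols of ccaccacccaccaccca one by one yields cca cca c cca cca c cca cca cca c cca cca c cca cca cca c; concatenated:

ccaccacccaccacccaccaccacccaccacccaccaccac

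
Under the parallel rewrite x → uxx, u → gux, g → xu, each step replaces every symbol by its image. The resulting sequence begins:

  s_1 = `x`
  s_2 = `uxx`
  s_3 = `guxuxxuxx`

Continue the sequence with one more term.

Apply φ to guxuxxuxx symbol by symbol: g→xu, u→gux, x→uxx, u→gux, x→uxx, x→uxx, u→gux, x→uxx, x→uxx; joined: xu gux uxx gux uxx uxx gux uxx uxx.

xuguxuxxguxuxxuxxguxuxxuxx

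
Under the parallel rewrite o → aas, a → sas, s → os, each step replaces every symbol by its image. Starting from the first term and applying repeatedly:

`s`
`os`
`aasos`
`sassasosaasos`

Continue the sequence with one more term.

Replace each of the 13 characters of sassasosaasos in place — os sas os os sas os aas os sas sas os aas os — and concatenate.

ossasosossasosaasossassasosaasos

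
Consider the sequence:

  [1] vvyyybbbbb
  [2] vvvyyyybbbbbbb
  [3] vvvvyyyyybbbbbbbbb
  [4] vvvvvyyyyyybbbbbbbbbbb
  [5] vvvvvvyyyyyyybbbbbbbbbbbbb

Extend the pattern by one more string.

Term n consists of n-1 v's, followed by n y's, followed by 2n-1 b's, where the shown terms are n = 3, 4, 5, 6, 7.
Setting n = 8 gives 7, 8, 15 characters in each block.

vvvvvvvyyyyyyyybbbbbbbbbbbbbbb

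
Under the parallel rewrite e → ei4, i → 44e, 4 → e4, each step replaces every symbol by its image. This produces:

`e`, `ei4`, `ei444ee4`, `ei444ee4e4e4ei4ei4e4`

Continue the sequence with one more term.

Rewriting the 20 symbols of ei444ee4e4e4ei4ei4e4 one by one yields ei4 44e e4 e4 e4 ei4 ei4 e4 ei4 e4 ei4 e4 ei4 44e e4 ei4 44e e4 ei4 e4; concatenated:

ei444ee4e4e4ei4ei4e4ei4e4ei4e4ei444ee4ei444ee4ei4e4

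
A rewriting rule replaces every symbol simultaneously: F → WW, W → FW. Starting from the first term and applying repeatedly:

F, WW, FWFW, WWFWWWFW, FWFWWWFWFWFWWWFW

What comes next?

Rewriting the 16 symbols of FWFWWWFWFWFWWWFW one by one yields WW FW WW FW FW FW WW FW WW FW WW FW FW FW WW FW; concatenated:

WWFWWWFWFWFWWWFWWWFWWWFWFWFWWWFW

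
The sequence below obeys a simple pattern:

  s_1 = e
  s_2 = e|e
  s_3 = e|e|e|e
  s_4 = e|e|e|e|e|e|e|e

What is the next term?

Each string is two copies of the previous one joined by '|'.
Doubling e|e|e|e|e|e|e|e with '|' between the halves:

e|e|e|e|e|e|e|e|e|e|e|e|e|e|e|e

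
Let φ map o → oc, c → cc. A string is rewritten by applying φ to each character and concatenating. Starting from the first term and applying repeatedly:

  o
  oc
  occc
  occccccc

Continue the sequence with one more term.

Rewriting each symbol of occccccc: o→oc, c→cc, c→cc, c→cc, c→cc, c→cc, c→cc, c→cc, which concatenates to oc cc cc cc cc cc cc cc.

occccccccccccccc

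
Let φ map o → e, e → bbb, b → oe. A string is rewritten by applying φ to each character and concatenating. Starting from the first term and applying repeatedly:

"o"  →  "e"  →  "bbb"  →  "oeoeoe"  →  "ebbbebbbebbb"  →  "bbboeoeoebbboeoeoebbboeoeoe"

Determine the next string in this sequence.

oeoeoeebbbebbbebbboeoeoeebbbebbbebbboeoeoeebbbebbbebbb

φ(bbboeoeoebbboeoeoebbboeoeoe) expands symbol-by-symbol to oe oe oe e bbb e bbb e bbb oe oe oe e bbb e bbb e bbb oe oe oe e bbb e bbb e bbb; joining the 27 pieces gives the next term.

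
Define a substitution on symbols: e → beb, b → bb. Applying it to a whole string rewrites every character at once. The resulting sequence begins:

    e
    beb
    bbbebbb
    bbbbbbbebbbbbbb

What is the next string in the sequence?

Replace each of the 15 characters of bbbbbbbebbbbbbb in place — bb bb bb bb bb bb bb beb bb bb bb bb bb bb bb — and concatenate.

bbbbbbbbbbbbbbbebbbbbbbbbbbbbbb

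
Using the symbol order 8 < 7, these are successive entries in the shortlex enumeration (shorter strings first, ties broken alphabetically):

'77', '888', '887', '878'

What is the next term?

The successor of 878 increments the rightmost position that isn't already 7 and resets every position after it to 8.

877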